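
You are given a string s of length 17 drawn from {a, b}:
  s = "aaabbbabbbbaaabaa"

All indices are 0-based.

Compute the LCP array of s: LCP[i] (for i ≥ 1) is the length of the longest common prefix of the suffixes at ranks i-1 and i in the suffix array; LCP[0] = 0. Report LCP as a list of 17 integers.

sorted suffixes:
  #0 SA[0]=16  'a'
  #1 SA[1]=15  'aa'
  #2 SA[2]=11  'aaabaa'
  #3 SA[3]=0  'aaabbbabbbbaaabaa'
  #4 SA[4]=12  'aabaa'
  #5 SA[5]=1  'aabbbabbbbaaabaa'
  #6 SA[6]=13  'abaa'
  #7 SA[7]=2  'abbbabbbbaaabaa'
  #8 SA[8]=6  'abbbbaaabaa'
  #9 SA[9]=14  'baa'
  #10 SA[10]=10  'baaabaa'
  #11 SA[11]=5  'babbbbaaabaa'
  #12 SA[12]=9  'bbaaabaa'
  #13 SA[13]=4  'bbabbbbaaabaa'
  #14 SA[14]=8  'bbbaaabaa'
  #15 SA[15]=3  'bbbabbbbaaabaa'
  #16 SA[16]=7  'bbbbaaabaa'

SA = [16, 15, 11, 0, 12, 1, 13, 2, 6, 14, 10, 5, 9, 4, 8, 3, 7]
i: (SA[i-1],SA[i]) lcp shared
  1: (16,15) 1 'a'
  2: (15,11) 2 'aa'
  3: (11,0) 4 'aaab'
  4: (0,12) 2 'aa'
  5: (12,1) 3 'aab'
  6: (1,13) 1 'a'
  7: (13,2) 2 'ab'
  8: (2,6) 4 'abbb'
  9: (6,14) 0 ''
  10: (14,10) 3 'baa'
  11: (10,5) 2 'ba'
  12: (5,9) 1 'b'
  13: (9,4) 3 'bba'
  14: (4,8) 2 'bb'
  15: (8,3) 4 'bbba'
  16: (3,7) 3 'bbb'

[0, 1, 2, 4, 2, 3, 1, 2, 4, 0, 3, 2, 1, 3, 2, 4, 3]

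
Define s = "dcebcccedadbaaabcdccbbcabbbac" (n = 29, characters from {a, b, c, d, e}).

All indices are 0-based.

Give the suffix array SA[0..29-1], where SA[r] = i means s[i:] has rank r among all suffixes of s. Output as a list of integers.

rank | idx | suffix
   0 |  12 | aaabcdccbbcabbbac
   1 |  13 | aabcdccbbcabbbac
   2 |  23 | abbbac
   3 |  14 | abcdccbbcabbbac
   4 |  27 | ac
   5 |   9 | adbaaabcdccbbcabbbac
   6 |  11 | baaabcdccbbcabbbac
   7 |  26 | bac
   8 |  25 | bbac
   9 |  24 | bbbac
  10 |  20 | bbcabbbac
  11 |  21 | bcabbbac
  12 |   3 | bcccedadbaaabcdccbbcabbbac
  13 |  15 | bcdccbbcabbbac
  14 |  28 | c
  15 |  22 | cabbbac
  16 |  19 | cbbcabbbac
  17 |  18 | ccbbcabbbac
  18 |   4 | cccedadbaaabcdccbbcabbbac
  19 |   5 | ccedadbaaabcdccbbcabbbac
  20 |  16 | cdccbbcabbbac
  21 |   1 | cebcccedadbaaabcdccbbcabbbac
  22 |   6 | cedadbaaabcdccbbcabbbac
  23 |   8 | dadbaaabcdccbbcabbbac
  24 |  10 | dbaaabcdccbbcabbbac
  25 |  17 | dccbbcabbbac
  26 |   0 | dcebcccedadbaaabcdccbbcabbbac
  27 |   2 | ebcccedadbaaabcdccbbcabbbac
  28 |   7 | edadbaaabcdccbbcabbbac

[12, 13, 23, 14, 27, 9, 11, 26, 25, 24, 20, 21, 3, 15, 28, 22, 19, 18, 4, 5, 16, 1, 6, 8, 10, 17, 0, 2, 7]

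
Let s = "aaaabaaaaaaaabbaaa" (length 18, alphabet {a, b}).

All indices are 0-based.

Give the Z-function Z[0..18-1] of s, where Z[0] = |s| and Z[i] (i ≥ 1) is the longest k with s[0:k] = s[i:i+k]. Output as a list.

Z[0]=18
i=1: fresh scan; Z[1]=3 grow→box=[1,4)
i=2: min(r-i=2, Z[1]=3)=2; Z[2]=2
i=3: min(r-i=1, Z[2]=2)=1; Z[3]=1
i=4: fresh scan; Z[4]=0
i=5: fresh scan; Z[5]=4 grow→box=[5,9)
i=6: min(r-i=3, Z[1]=3)=3; Z[6]=4 grow→box=[6,10)
i=7: min(r-i=3, Z[1]=3)=3; Z[7]=4 grow→box=[7,11)
i=8: min(r-i=3, Z[1]=3)=3; Z[8]=4 grow→box=[8,12)
i=9: min(r-i=3, Z[1]=3)=3; Z[9]=5 grow→box=[9,14)
i=10: min(r-i=4, Z[1]=3)=3; Z[10]=3
i=11: min(r-i=3, Z[2]=2)=2; Z[11]=2
i=12: min(r-i=2, Z[3]=1)=1; Z[12]=1
i=13: min(r-i=1, Z[4]=0)=0; Z[13]=0
i=14: fresh scan; Z[14]=0
i=15: fresh scan; Z[15]=3 grow→box=[15,18)
i=16: min(r-i=2, Z[1]=3)=2; Z[16]=2
i=17: min(r-i=1, Z[2]=2)=1; Z[17]=1

[18, 3, 2, 1, 0, 4, 4, 4, 4, 5, 3, 2, 1, 0, 0, 3, 2, 1]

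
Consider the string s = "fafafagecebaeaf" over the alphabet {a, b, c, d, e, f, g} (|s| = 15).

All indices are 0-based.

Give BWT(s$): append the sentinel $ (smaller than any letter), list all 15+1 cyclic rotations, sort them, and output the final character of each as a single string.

rank  rotation          last
    0  $fafafagecebaeaf  f
    1  aeaf$fafafageceb  b
    2  af$fafafagecebae  e
    3  afafagecebaeaf$f  f
    4  afagecebaeaf$faf  f
    5  agecebaeaf$fafaf  f
    6  baeaf$fafafagece  e
    7  cebaeaf$fafafage  e
    8  eaf$fafafageceba  a
    9  ebaeaf$fafafagec  c
   10  ecebaeaf$fafafag  g
   11  f$fafafagecebaea  a
   12  fafafagecebaeaf$  $
   13  fafagecebaeaf$fa  a
   14  fagecebaeaf$fafa  a
   15  gecebaeaf$fafafa  a

fbefffeeacga$aaa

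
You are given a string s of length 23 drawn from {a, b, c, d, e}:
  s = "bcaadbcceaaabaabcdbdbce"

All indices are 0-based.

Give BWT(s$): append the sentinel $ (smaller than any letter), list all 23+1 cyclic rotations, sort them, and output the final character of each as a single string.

eeabcaaaa$daddbbbbcabccc

rank  rotation                  last
    0  $bcaadbcceaaabaabcdbdbce  e
    1  aaabaabcdbdbce$bcaadbcce  e
    2  aabaabcdbdbce$bcaadbccea  a
    3  aabcdbdbce$bcaadbcceaaab  b
    4  aadbcceaaabaabcdbdbce$bc  c
    5  abaabcdbdbce$bcaadbcceaa  a
    6  abcdbdbce$bcaadbcceaaaba  a
    7  adbcceaaabaabcdbdbce$bca  a
    8  baabcdbdbce$bcaadbcceaaa  a
    9  bcaadbcceaaabaabcdbdbce$  $
   10  bcceaaabaabcdbdbce$bcaad  d
   11  bcdbdbce$bcaadbcceaaabaa  a
   12  bce$bcaadbcceaaabaabcdbd  d
   13  bdbce$bcaadbcceaaabaabcd  d
   14  caadbcceaaabaabcdbdbce$b  b
   15  cceaaabaabcdbdbce$bcaadb  b
   16  cdbdbce$bcaadbcceaaabaab  b
   17  ce$bcaadbcceaaabaabcdbdb  b
   18  ceaaabaabcdbdbce$bcaadbc  c
   19  dbcceaaabaabcdbdbce$bcaa  a
   20  dbce$bcaadbcceaaabaabcdb  b
   21  dbdbce$bcaadbcceaaabaabc  c
   22  e$bcaadbcceaaabaabcdbdbc  c
   23  eaaabaabcdbdbce$bcaadbcc  c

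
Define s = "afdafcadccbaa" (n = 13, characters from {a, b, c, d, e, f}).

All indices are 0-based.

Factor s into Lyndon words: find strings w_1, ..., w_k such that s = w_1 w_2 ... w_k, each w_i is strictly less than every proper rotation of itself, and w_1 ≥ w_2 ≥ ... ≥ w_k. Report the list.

emit factor 1: 'afd' (i=0, period=3)
emit factor 2: 'afc' (i=3, period=3)
emit factor 3: 'adccb' (i=6, period=5)
emit factor 4: 'a' (i=11, period=1)
emit factor 5: 'a' (i=12, period=1)

["afd", "afc", "adccb", "a", "a"]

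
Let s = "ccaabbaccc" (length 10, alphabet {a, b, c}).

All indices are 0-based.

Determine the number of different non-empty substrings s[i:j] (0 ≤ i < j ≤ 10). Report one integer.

sorted suffixes:
  #0 SA[0]=2  'aabbaccc'
  #1 SA[1]=3  'abbaccc'
  #2 SA[2]=6  'accc'
  #3 SA[3]=5  'baccc'
  #4 SA[4]=4  'bbaccc'
  #5 SA[5]=9  'c'
  #6 SA[6]=1  'caabbaccc'
  #7 SA[7]=8  'cc'
  #8 SA[8]=0  'ccaabbaccc'
  #9 SA[9]=7  'ccc'

SA = [2, 3, 6, 5, 4, 9, 1, 8, 0, 7]
rank  pair      lcp
   1  s[2:],s[3:]  1  'a'
   2  s[3:],s[6:]  1  'a'
   3  s[6:],s[5:]  0  ''
   4  s[5:],s[4:]  1  'b'
   5  s[4:],s[9:]  0  ''
   6  s[9:],s[1:]  1  'c'
   7  s[1:],s[8:]  1  'c'
   8  s[8:],s[0:]  2  'cc'
   9  s[0:],s[7:]  2  'cc'

n(n+1)/2 = 10·11/2 = 55
Σ LCP = 0 + 1 + 1 + 0 + 1 + 0 + 1 + 1 + 2 + 2 = 9
distinct = 55 − 9 = 46

46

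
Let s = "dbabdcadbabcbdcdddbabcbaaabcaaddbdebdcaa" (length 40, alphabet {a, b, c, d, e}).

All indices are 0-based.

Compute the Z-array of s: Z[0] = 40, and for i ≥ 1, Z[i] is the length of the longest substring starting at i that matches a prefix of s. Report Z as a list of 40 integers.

Z[0]=40
i=1: outside box; Z[1]=0
i=2: outside box; Z[2]=0
i=3: outside box; Z[3]=0
i=4: outside box; Z[4]=1 extend→box=[4,5)
i=5: outside box; Z[5]=0
i=6: outside box; Z[6]=0
i=7: outside box; Z[7]=4 extend→box=[7,11)
i=8: min(r-i=3, Z[1]=0)=0; Z[8]=0
i=9: min(r-i=2, Z[2]=0)=0; Z[9]=0
i=10: min(r-i=1, Z[3]=0)=0; Z[10]=0
i=11: outside box; Z[11]=0
i=12: outside box; Z[12]=0
i=13: outside box; Z[13]=1 extend→box=[13,14)
i=14: outside box; Z[14]=0
i=15: outside box; Z[15]=1 extend→box=[15,16)
i=16: outside box; Z[16]=1 extend→box=[16,17)
i=17: outside box; Z[17]=4 extend→box=[17,21)
i=18: min(r-i=3, Z[1]=0)=0; Z[18]=0
i=19: min(r-i=2, Z[2]=0)=0; Z[19]=0
i=20: min(r-i=1, Z[3]=0)=0; Z[20]=0
i=21: outside box; Z[21]=0
i=22: outside box; Z[22]=0
i=23: outside box; Z[23]=0
i=24: outside box; Z[24]=0
i=25: outside box; Z[25]=0
i=26: outside box; Z[26]=0
i=27: outside box; Z[27]=0
i=28: outside box; Z[28]=0
i=29: outside box; Z[29]=0
i=30: outside box; Z[30]=1 extend→box=[30,31)
i=31: outside box; Z[31]=2 extend→box=[31,33)
i=32: min(r-i=1, Z[1]=0)=0; Z[32]=0
i=33: outside box; Z[33]=1 extend→box=[33,34)
i=34: outside box; Z[34]=0
i=35: outside box; Z[35]=0
i=36: outside box; Z[36]=1 extend→box=[36,37)
i=37: outside box; Z[37]=0
i=38: outside box; Z[38]=0
i=39: outside box; Z[39]=0

[40, 0, 0, 0, 1, 0, 0, 4, 0, 0, 0, 0, 0, 1, 0, 1, 1, 4, 0, 0, 0, 0, 0, 0, 0, 0, 0, 0, 0, 0, 1, 2, 0, 1, 0, 0, 1, 0, 0, 0]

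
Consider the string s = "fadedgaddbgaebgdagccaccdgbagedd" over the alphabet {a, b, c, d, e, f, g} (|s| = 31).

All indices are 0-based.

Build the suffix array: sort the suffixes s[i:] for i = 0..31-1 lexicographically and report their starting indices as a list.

sorted suffixes:
  #0 SA[0]=20  'accdgbagedd'
  #1 SA[1]=6  'addbgaebgdagccaccdgbagedd'
  #2 SA[2]=1  'adedgaddbgaebgdagccaccdgbagedd'
  #3 SA[3]=11  'aebgdagccaccdgbagedd'
  #4 SA[4]=16  'agccaccdgbagedd'
  #5 SA[5]=26  'agedd'
  #6 SA[6]=25  'bagedd'
  #7 SA[7]=9  'bgaebgdagccaccdgbagedd'
  #8 SA[8]=13  'bgdagccaccdgbagedd'
  #9 SA[9]=19  'caccdgbagedd'
  #10 SA[10]=18  'ccaccdgbagedd'
  #11 SA[11]=21  'ccdgbagedd'
  #12 SA[12]=22  'cdgbagedd'
  #13 SA[13]=30  'd'
  #14 SA[14]=15  'dagccaccdgbagedd'
  #15 SA[15]=8  'dbgaebgdagccaccdgbagedd'
  #16 SA[16]=29  'dd'
  #17 SA[17]=7  'ddbgaebgdagccaccdgbagedd'
  #18 SA[18]=2  'dedgaddbgaebgdagccaccdgbagedd'
  #19 SA[19]=4  'dgaddbgaebgdagccaccdgbagedd'
  #20 SA[20]=23  'dgbagedd'
  #21 SA[21]=12  'ebgdagccaccdgbagedd'
  #22 SA[22]=28  'edd'
  #23 SA[23]=3  'edgaddbgaebgdagccaccdgbagedd'
  #24 SA[24]=0  'fadedgaddbgaebgdagccaccdgbagedd'
  #25 SA[25]=5  'gaddbgaebgdagccaccdgbagedd'
  #26 SA[26]=10  'gaebgdagccaccdgbagedd'
  #27 SA[27]=24  'gbagedd'
  #28 SA[28]=17  'gccaccdgbagedd'
  #29 SA[29]=14  'gdagccaccdgbagedd'
  #30 SA[30]=27  'gedd'

[20, 6, 1, 11, 16, 26, 25, 9, 13, 19, 18, 21, 22, 30, 15, 8, 29, 7, 2, 4, 23, 12, 28, 3, 0, 5, 10, 24, 17, 14, 27]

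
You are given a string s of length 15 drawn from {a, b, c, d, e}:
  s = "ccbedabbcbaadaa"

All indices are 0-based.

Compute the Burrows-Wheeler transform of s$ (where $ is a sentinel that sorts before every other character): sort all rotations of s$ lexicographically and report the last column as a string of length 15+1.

rank  rotation          last
    0  $ccbedabbcbaadaa  a
    1  a$ccbedabbcbaada  a
    2  aa$ccbedabbcbaad  d
    3  aadaa$ccbedabbcb  b
    4  abbcbaadaa$ccbed  d
    5  adaa$ccbedabbcba  a
    6  baadaa$ccbedabbc  c
    7  bbcbaadaa$ccbeda  a
    8  bcbaadaa$ccbedab  b
    9  bedabbcbaadaa$cc  c
   10  cbaadaa$ccbedabb  b
   11  cbedabbcbaadaa$c  c
   12  ccbedabbcbaadaa$  $
   13  daa$ccbedabbcbaa  a
   14  dabbcbaadaa$ccbe  e
   15  edabbcbaadaa$ccb  b

aadbdacabcbc$aeb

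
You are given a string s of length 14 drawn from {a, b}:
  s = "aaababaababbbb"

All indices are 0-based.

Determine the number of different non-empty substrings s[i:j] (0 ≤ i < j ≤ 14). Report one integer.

76

sorted suffixes:
  #0 SA[0]=0  'aaababaababbbb'
  #1 SA[1]=1  'aababaababbbb'
  #2 SA[2]=6  'aababbbb'
  #3 SA[3]=4  'abaababbbb'
  #4 SA[4]=2  'ababaababbbb'
  #5 SA[5]=7  'ababbbb'
  #6 SA[6]=9  'abbbb'
  #7 SA[7]=13  'b'
  #8 SA[8]=5  'baababbbb'
  #9 SA[9]=3  'babaababbbb'
  #10 SA[10]=8  'babbbb'
  #11 SA[11]=12  'bb'
  #12 SA[12]=11  'bbb'
  #13 SA[13]=10  'bbbb'

SA = [0, 1, 6, 4, 2, 7, 9, 13, 5, 3, 8, 12, 11, 10]
i: (SA[i-1],SA[i]) lcp shared
  1: (0,1) 2 'aa'
  2: (1,6) 5 'aabab'
  3: (6,4) 1 'a'
  4: (4,2) 3 'aba'
  5: (2,7) 4 'abab'
  6: (7,9) 2 'ab'
  7: (9,13) 0 ''
  8: (13,5) 1 'b'
  9: (5,3) 2 'ba'
  10: (3,8) 3 'bab'
  11: (8,12) 1 'b'
  12: (12,11) 2 'bb'
  13: (11,10) 3 'bbb'

n(n+1)/2 = 14·15/2 = 105
Σ LCP = 0 + 2 + 5 + 1 + 3 + 4 + 2 + 0 + 1 + 2 + 3 + 1 + 2 + 3 = 29
distinct = 105 − 29 = 76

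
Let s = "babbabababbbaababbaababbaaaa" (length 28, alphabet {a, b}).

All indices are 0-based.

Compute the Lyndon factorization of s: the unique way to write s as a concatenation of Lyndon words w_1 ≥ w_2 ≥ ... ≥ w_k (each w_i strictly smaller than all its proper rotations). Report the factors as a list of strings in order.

emit factor 1: 'b' (i=0, period=1)
emit factor 2: 'abb' (i=1, period=3)
emit factor 3: 'abababbb' (i=4, period=8)
emit factor 4: 'aababb' (i=12, period=6)
emit factor 5: 'aababb' (i=18, period=6)
emit factor 6: 'a' (i=24, period=1)
emit factor 7: 'a' (i=25, period=1)
emit factor 8: 'a' (i=26, period=1)
emit factor 9: 'a' (i=27, period=1)

["b", "abb", "abababbb", "aababb", "aababb", "a", "a", "a", "a"]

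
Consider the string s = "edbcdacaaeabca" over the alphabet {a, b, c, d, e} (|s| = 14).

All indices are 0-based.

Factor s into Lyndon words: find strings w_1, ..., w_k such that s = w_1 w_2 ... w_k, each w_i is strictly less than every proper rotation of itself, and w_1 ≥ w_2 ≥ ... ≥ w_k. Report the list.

["e", "d", "bcd", "ac", "aaeabc", "a"]

emit factor 1: 'e' (i=0, period=1)
emit factor 2: 'd' (i=1, period=1)
emit factor 3: 'bcd' (i=2, period=3)
emit factor 4: 'ac' (i=5, period=2)
emit factor 5: 'aaeabc' (i=7, period=6)
emit factor 6: 'a' (i=13, period=1)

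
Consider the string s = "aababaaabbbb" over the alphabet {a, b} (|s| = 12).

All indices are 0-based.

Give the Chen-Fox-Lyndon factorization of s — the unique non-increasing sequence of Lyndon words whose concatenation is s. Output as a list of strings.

emit factor 1: 'aabab' (i=0, period=5)
emit factor 2: 'aaabbbb' (i=5, period=7)

["aabab", "aaabbbb"]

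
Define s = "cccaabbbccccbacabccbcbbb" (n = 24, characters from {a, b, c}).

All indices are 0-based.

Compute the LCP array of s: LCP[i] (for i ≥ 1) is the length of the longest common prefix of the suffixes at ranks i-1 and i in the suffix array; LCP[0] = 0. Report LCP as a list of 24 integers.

sorted suffixes:
  #0 SA[0]=3  'aabbbccccbacabccbcbbb'
  #1 SA[1]=4  'abbbccccbacabccbcbbb'
  #2 SA[2]=15  'abccbcbbb'
  #3 SA[3]=13  'acabccbcbbb'
  #4 SA[4]=23  'b'
  #5 SA[5]=12  'bacabccbcbbb'
  #6 SA[6]=22  'bb'
  #7 SA[7]=21  'bbb'
  #8 SA[8]=5  'bbbccccbacabccbcbbb'
  #9 SA[9]=6  'bbccccbacabccbcbbb'
  #10 SA[10]=19  'bcbbb'
  #11 SA[11]=16  'bccbcbbb'
  #12 SA[12]=7  'bccccbacabccbcbbb'
  #13 SA[13]=2  'caabbbccccbacabccbcbbb'
  #14 SA[14]=14  'cabccbcbbb'
  #15 SA[15]=11  'cbacabccbcbbb'
  #16 SA[16]=20  'cbbb'
  #17 SA[17]=18  'cbcbbb'
  #18 SA[18]=1  'ccaabbbccccbacabccbcbbb'
  #19 SA[19]=10  'ccbacabccbcbbb'
  #20 SA[20]=17  'ccbcbbb'
  #21 SA[21]=0  'cccaabbbccccbacabccbcbbb'
  #22 SA[22]=9  'cccbacabccbcbbb'
  #23 SA[23]=8  'ccccbacabccbcbbb'

SA = [3, 4, 15, 13, 23, 12, 22, 21, 5, 6, 19, 16, 7, 2, 14, 11, 20, 18, 1, 10, 17, 0, 9, 8]
i: (SA[i-1],SA[i]) lcp shared
  1: (3,4) 1 'a'
  2: (4,15) 2 'ab'
  3: (15,13) 1 'a'
  4: (13,23) 0 ''
  5: (23,12) 1 'b'
  6: (12,22) 1 'b'
  7: (22,21) 2 'bb'
  8: (21,5) 3 'bbb'
  9: (5,6) 2 'bb'
  10: (6,19) 1 'b'
  11: (19,16) 2 'bc'
  12: (16,7) 3 'bcc'
  13: (7,2) 0 ''
  14: (2,14) 2 'ca'
  15: (14,11) 1 'c'
  16: (11,20) 2 'cb'
  17: (20,18) 2 'cb'
  18: (18,1) 1 'c'
  19: (1,10) 2 'cc'
  20: (10,17) 3 'ccb'
  21: (17,0) 2 'cc'
  22: (0,9) 3 'ccc'
  23: (9,8) 3 'ccc'

[0, 1, 2, 1, 0, 1, 1, 2, 3, 2, 1, 2, 3, 0, 2, 1, 2, 2, 1, 2, 3, 2, 3, 3]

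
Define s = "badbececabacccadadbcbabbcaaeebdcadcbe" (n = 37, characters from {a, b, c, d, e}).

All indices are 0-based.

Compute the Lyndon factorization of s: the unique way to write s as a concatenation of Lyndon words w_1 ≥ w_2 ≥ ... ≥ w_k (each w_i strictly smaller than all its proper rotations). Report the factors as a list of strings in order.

["b", "adbecec", "abacccadadbcbabbc", "aaeebdcadcbe"]

emit factor 1: 'b' (i=0, period=1)
emit factor 2: 'adbecec' (i=1, period=7)
emit factor 3: 'abacccadadbcbabbc' (i=8, period=17)
emit factor 4: 'aaeebdcadcbe' (i=25, period=12)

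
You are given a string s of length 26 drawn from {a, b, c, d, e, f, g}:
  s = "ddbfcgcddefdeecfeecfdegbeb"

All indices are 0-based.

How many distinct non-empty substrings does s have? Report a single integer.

320

sorted suffixes:
  #0 SA[0]=25  'b'
  #1 SA[1]=23  'beb'
  #2 SA[2]=2  'bfcgcddefdeecfeecfdegbeb'
  #3 SA[3]=6  'cddefdeecfeecfdegbeb'
  #4 SA[4]=18  'cfdegbeb'
  #5 SA[5]=14  'cfeecfdegbeb'
  #6 SA[6]=4  'cgcddefdeecfeecfdegbeb'
  #7 SA[7]=1  'dbfcgcddefdeecfeecfdegbeb'
  #8 SA[8]=0  'ddbfcgcddefdeecfeecfdegbeb'
  #9 SA[9]=7  'ddefdeecfeecfdegbeb'
  #10 SA[10]=11  'deecfeecfdegbeb'
  #11 SA[11]=8  'defdeecfeecfdegbeb'
  #12 SA[12]=20  'degbeb'
  #13 SA[13]=24  'eb'
  #14 SA[14]=17  'ecfdegbeb'
  #15 SA[15]=13  'ecfeecfdegbeb'
  #16 SA[16]=16  'eecfdegbeb'
  #17 SA[17]=12  'eecfeecfdegbeb'
  #18 SA[18]=9  'efdeecfeecfdegbeb'
  #19 SA[19]=21  'egbeb'
  #20 SA[20]=3  'fcgcddefdeecfeecfdegbeb'
  #21 SA[21]=10  'fdeecfeecfdegbeb'
  #22 SA[22]=19  'fdegbeb'
  #23 SA[23]=15  'feecfdegbeb'
  #24 SA[24]=22  'gbeb'
  #25 SA[25]=5  'gcddefdeecfeecfdegbeb'

SA = [25, 23, 2, 6, 18, 14, 4, 1, 0, 7, 11, 8, 20, 24, 17, 13, 16, 12, 9, 21, 3, 10, 19, 15, 22, 5]
rank  pair      lcp
   1  s[25:],s[23:]  1  'b'
   2  s[23:],s[2:]  1  'b'
   3  s[2:],s[6:]  0  ''
   4  s[6:],s[18:]  1  'c'
   5  s[18:],s[14:]  2  'cf'
   6  s[14:],s[4:]  1  'c'
   7  s[4:],s[1:]  0  ''
   8  s[1:],s[0:]  1  'd'
   9  s[0:],s[7:]  2  'dd'
  10  s[7:],s[11:]  1  'd'
  11  s[11:],s[8:]  2  'de'
  12  s[8:],s[20:]  2  'de'
  13  s[20:],s[24:]  0  ''
  14  s[24:],s[17:]  1  'e'
  15  s[17:],s[13:]  3  'ecf'
  16  s[13:],s[16:]  1  'e'
  17  s[16:],s[12:]  4  'eecf'
  18  s[12:],s[9:]  1  'e'
  19  s[9:],s[21:]  1  'e'
  20  s[21:],s[3:]  0  ''
  21  s[3:],s[10:]  1  'f'
  22  s[10:],s[19:]  3  'fde'
  23  s[19:],s[15:]  1  'f'
  24  s[15:],s[22:]  0  ''
  25  s[22:],s[5:]  1  'g'

n(n+1)/2 = 26·27/2 = 351
Σ LCP = 0 + 1 + 1 + 0 + 1 + 2 + 1 + 0 + 1 + 2 + 1 + 2 + 2 + 0 + 1 + 3 + 1 + 4 + 1 + 1 + 0 + 1 + 3 + 1 + 0 + 1 = 31
distinct = 351 − 31 = 320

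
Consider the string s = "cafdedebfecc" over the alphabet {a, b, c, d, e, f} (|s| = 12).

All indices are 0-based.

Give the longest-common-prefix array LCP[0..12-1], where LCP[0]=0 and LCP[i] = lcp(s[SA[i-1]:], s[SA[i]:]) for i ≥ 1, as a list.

sorted suffixes:
  #0 SA[0]=1  'afdedebfecc'
  #1 SA[1]=7  'bfecc'
  #2 SA[2]=11  'c'
  #3 SA[3]=0  'cafdedebfecc'
  #4 SA[4]=10  'cc'
  #5 SA[5]=5  'debfecc'
  #6 SA[6]=3  'dedebfecc'
  #7 SA[7]=6  'ebfecc'
  #8 SA[8]=9  'ecc'
  #9 SA[9]=4  'edebfecc'
  #10 SA[10]=2  'fdedebfecc'
  #11 SA[11]=8  'fecc'

SA = [1, 7, 11, 0, 10, 5, 3, 6, 9, 4, 2, 8]
rank  pair      lcp
   1  s[1:],s[7:]  0  ''
   2  s[7:],s[11:]  0  ''
   3  s[11:],s[0:]  1  'c'
   4  s[0:],s[10:]  1  'c'
   5  s[10:],s[5:]  0  ''
   6  s[5:],s[3:]  2  'de'
   7  s[3:],s[6:]  0  ''
   8  s[6:],s[9:]  1  'e'
   9  s[9:],s[4:]  1  'e'
  10  s[4:],s[2:]  0  ''
  11  s[2:],s[8:]  1  'f'

[0, 0, 0, 1, 1, 0, 2, 0, 1, 1, 0, 1]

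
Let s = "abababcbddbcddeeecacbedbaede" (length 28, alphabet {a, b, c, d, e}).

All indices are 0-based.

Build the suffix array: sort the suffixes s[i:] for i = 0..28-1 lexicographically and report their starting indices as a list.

[0, 2, 4, 18, 24, 1, 3, 23, 5, 10, 7, 20, 17, 6, 19, 11, 22, 9, 8, 12, 26, 13, 27, 16, 21, 25, 15, 14]

rank | idx | suffix
   0 |   0 | abababcbddbcddeeecacbedbaede
   1 |   2 | ababcbddbcddeeecacbedbaede
   2 |   4 | abcbddbcddeeecacbedbaede
   3 |  18 | acbedbaede
   4 |  24 | aede
   5 |   1 | bababcbddbcddeeecacbedbaede
   6 |   3 | babcbddbcddeeecacbedbaede
   7 |  23 | baede
   8 |   5 | bcbddbcddeeecacbedbaede
   9 |  10 | bcddeeecacbedbaede
  10 |   7 | bddbcddeeecacbedbaede
  11 |  20 | bedbaede
  12 |  17 | cacbedbaede
  13 |   6 | cbddbcddeeecacbedbaede
  14 |  19 | cbedbaede
  15 |  11 | cddeeecacbedbaede
  16 |  22 | dbaede
  17 |   9 | dbcddeeecacbedbaede
  18 |   8 | ddbcddeeecacbedbaede
  19 |  12 | ddeeecacbedbaede
  20 |  26 | de
  21 |  13 | deeecacbedbaede
  22 |  27 | e
  23 |  16 | ecacbedbaede
  24 |  21 | edbaede
  25 |  25 | ede
  26 |  15 | eecacbedbaede
  27 |  14 | eeecacbedbaede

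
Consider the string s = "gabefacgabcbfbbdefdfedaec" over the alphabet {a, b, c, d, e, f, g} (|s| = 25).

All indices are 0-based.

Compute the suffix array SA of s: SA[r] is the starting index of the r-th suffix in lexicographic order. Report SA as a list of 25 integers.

rank | idx | suffix
   0 |   8 | abcbfbbdefdfedaec
   1 |   1 | abefacgabcbfbbdefdfedaec
   2 |   5 | acgabcbfbbdefdfedaec
   3 |  22 | aec
   4 |  13 | bbdefdfedaec
   5 |   9 | bcbfbbdefdfedaec
   6 |  14 | bdefdfedaec
   7 |   2 | befacgabcbfbbdefdfedaec
   8 |  11 | bfbbdefdfedaec
   9 |  24 | c
  10 |  10 | cbfbbdefdfedaec
  11 |   6 | cgabcbfbbdefdfedaec
  12 |  21 | daec
  13 |  15 | defdfedaec
  14 |  18 | dfedaec
  15 |  23 | ec
  16 |  20 | edaec
  17 |   3 | efacgabcbfbbdefdfedaec
  18 |  16 | efdfedaec
  19 |   4 | facgabcbfbbdefdfedaec
  20 |  12 | fbbdefdfedaec
  21 |  17 | fdfedaec
  22 |  19 | fedaec
  23 |   7 | gabcbfbbdefdfedaec
  24 |   0 | gabefacgabcbfbbdefdfedaec

[8, 1, 5, 22, 13, 9, 14, 2, 11, 24, 10, 6, 21, 15, 18, 23, 20, 3, 16, 4, 12, 17, 19, 7, 0]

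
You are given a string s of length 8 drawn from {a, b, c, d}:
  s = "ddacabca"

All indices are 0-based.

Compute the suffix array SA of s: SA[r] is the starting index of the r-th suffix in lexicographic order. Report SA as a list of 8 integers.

[7, 4, 2, 5, 6, 3, 1, 0]

rank | idx | suffix
   0 |   7 | a
   1 |   4 | abca
   2 |   2 | acabca
   3 |   5 | bca
   4 |   6 | ca
   5 |   3 | cabca
   6 |   1 | dacabca
   7 |   0 | ddacabca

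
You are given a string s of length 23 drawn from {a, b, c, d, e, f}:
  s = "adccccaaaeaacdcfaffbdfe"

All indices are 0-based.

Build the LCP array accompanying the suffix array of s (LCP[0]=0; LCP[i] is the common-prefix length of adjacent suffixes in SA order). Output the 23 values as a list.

sorted suffixes:
  #0 SA[0]=6  'aaaeaacdcfaffbdfe'
  #1 SA[1]=10  'aacdcfaffbdfe'
  #2 SA[2]=7  'aaeaacdcfaffbdfe'
  #3 SA[3]=11  'acdcfaffbdfe'
  #4 SA[4]=0  'adccccaaaeaacdcfaffbdfe'
  #5 SA[5]=8  'aeaacdcfaffbdfe'
  #6 SA[6]=16  'affbdfe'
  #7 SA[7]=19  'bdfe'
  #8 SA[8]=5  'caaaeaacdcfaffbdfe'
  #9 SA[9]=4  'ccaaaeaacdcfaffbdfe'
  #10 SA[10]=3  'cccaaaeaacdcfaffbdfe'
  #11 SA[11]=2  'ccccaaaeaacdcfaffbdfe'
  #12 SA[12]=12  'cdcfaffbdfe'
  #13 SA[13]=14  'cfaffbdfe'
  #14 SA[14]=1  'dccccaaaeaacdcfaffbdfe'
  #15 SA[15]=13  'dcfaffbdfe'
  #16 SA[16]=20  'dfe'
  #17 SA[17]=22  'e'
  #18 SA[18]=9  'eaacdcfaffbdfe'
  #19 SA[19]=15  'faffbdfe'
  #20 SA[20]=18  'fbdfe'
  #21 SA[21]=21  'fe'
  #22 SA[22]=17  'ffbdfe'

SA = [6, 10, 7, 11, 0, 8, 16, 19, 5, 4, 3, 2, 12, 14, 1, 13, 20, 22, 9, 15, 18, 21, 17]
[i] adj suffixes → lcp
  [1] 6/10 → 2 ('aa')
  [2] 10/7 → 2 ('aa')
  [3] 7/11 → 1 ('a')
  [4] 11/0 → 1 ('a')
  [5] 0/8 → 1 ('a')
  [6] 8/16 → 1 ('a')
  [7] 16/19 → 0 ('')
  [8] 19/5 → 0 ('')
  [9] 5/4 → 1 ('c')
  [10] 4/3 → 2 ('cc')
  [11] 3/2 → 3 ('ccc')
  [12] 2/12 → 1 ('c')
  [13] 12/14 → 1 ('c')
  [14] 14/1 → 0 ('')
  [15] 1/13 → 2 ('dc')
  [16] 13/20 → 1 ('d')
  [17] 20/22 → 0 ('')
  [18] 22/9 → 1 ('e')
  [19] 9/15 → 0 ('')
  [20] 15/18 → 1 ('f')
  [21] 18/21 → 1 ('f')
  [22] 21/17 → 1 ('f')

[0, 2, 2, 1, 1, 1, 1, 0, 0, 1, 2, 3, 1, 1, 0, 2, 1, 0, 1, 0, 1, 1, 1]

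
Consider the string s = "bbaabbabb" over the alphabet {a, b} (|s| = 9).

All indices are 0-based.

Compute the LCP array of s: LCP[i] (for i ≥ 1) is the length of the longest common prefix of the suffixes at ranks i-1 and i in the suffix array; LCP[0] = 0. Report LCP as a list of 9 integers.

[0, 1, 3, 0, 1, 2, 1, 2, 3]

sorted suffixes:
  #0 SA[0]=2  'aabbabb'
  #1 SA[1]=6  'abb'
  #2 SA[2]=3  'abbabb'
  #3 SA[3]=8  'b'
  #4 SA[4]=1  'baabbabb'
  #5 SA[5]=5  'babb'
  #6 SA[6]=7  'bb'
  #7 SA[7]=0  'bbaabbabb'
  #8 SA[8]=4  'bbabb'

SA = [2, 6, 3, 8, 1, 5, 7, 0, 4]
rank  pair      lcp
   1  s[2:],s[6:]  1  'a'
   2  s[6:],s[3:]  3  'abb'
   3  s[3:],s[8:]  0  ''
   4  s[8:],s[1:]  1  'b'
   5  s[1:],s[5:]  2  'ba'
   6  s[5:],s[7:]  1  'b'
   7  s[7:],s[0:]  2  'bb'
   8  s[0:],s[4:]  3  'bba'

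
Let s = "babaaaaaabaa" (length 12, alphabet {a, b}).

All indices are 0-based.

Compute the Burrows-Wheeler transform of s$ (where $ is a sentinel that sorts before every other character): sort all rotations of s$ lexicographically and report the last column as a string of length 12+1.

aabbaaaaabaa$

rank  rotation       last
    0  $babaaaaaabaa  a
    1  a$babaaaaaaba  a
    2  aa$babaaaaaab  b
    3  aaaaaabaa$bab  b
    4  aaaaabaa$baba  a
    5  aaaabaa$babaa  a
    6  aaabaa$babaaa  a
    7  aabaa$babaaaa  a
    8  abaa$babaaaaa  a
    9  abaaaaaabaa$b  b
   10  baa$babaaaaaa  a
   11  baaaaaabaa$ba  a
   12  babaaaaaabaa$  $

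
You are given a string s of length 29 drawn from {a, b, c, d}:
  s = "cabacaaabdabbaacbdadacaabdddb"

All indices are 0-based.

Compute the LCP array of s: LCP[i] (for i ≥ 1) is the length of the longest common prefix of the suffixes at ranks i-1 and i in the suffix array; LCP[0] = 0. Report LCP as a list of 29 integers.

[0, 2, 4, 2, 1, 2, 2, 3, 1, 4, 2, 1, 0, 1, 2, 1, 1, 3, 2, 0, 3, 2, 1, 0, 2, 2, 1, 1, 2]

sorted suffixes:
  #0 SA[0]=5  'aaabdabbaacbdadacaabdddb'
  #1 SA[1]=6  'aabdabbaacbdadacaabdddb'
  #2 SA[2]=22  'aabdddb'
  #3 SA[3]=13  'aacbdadacaabdddb'
  #4 SA[4]=1  'abacaaabdabbaacbdadacaabdddb'
  #5 SA[5]=10  'abbaacbdadacaabdddb'
  #6 SA[6]=7  'abdabbaacbdadacaabdddb'
  #7 SA[7]=23  'abdddb'
  #8 SA[8]=3  'acaaabdabbaacbdadacaabdddb'
  #9 SA[9]=20  'acaabdddb'
  #10 SA[10]=14  'acbdadacaabdddb'
  #11 SA[11]=18  'adacaabdddb'
  #12 SA[12]=28  'b'
  #13 SA[13]=12  'baacbdadacaabdddb'
  #14 SA[14]=2  'bacaaabdabbaacbdadacaabdddb'
  #15 SA[15]=11  'bbaacbdadacaabdddb'
  #16 SA[16]=8  'bdabbaacbdadacaabdddb'
  #17 SA[17]=16  'bdadacaabdddb'
  #18 SA[18]=24  'bdddb'
  #19 SA[19]=4  'caaabdabbaacbdadacaabdddb'
  #20 SA[20]=21  'caabdddb'
  #21 SA[21]=0  'cabacaaabdabbaacbdadacaabdddb'
  #22 SA[22]=15  'cbdadacaabdddb'
  #23 SA[23]=9  'dabbaacbdadacaabdddb'
  #24 SA[24]=19  'dacaabdddb'
  #25 SA[25]=17  'dadacaabdddb'
  #26 SA[26]=27  'db'
  #27 SA[27]=26  'ddb'
  #28 SA[28]=25  'dddb'

SA = [5, 6, 22, 13, 1, 10, 7, 23, 3, 20, 14, 18, 28, 12, 2, 11, 8, 16, 24, 4, 21, 0, 15, 9, 19, 17, 27, 26, 25]
[i] adj suffixes → lcp
  [1] 5/6 → 2 ('aa')
  [2] 6/22 → 4 ('aabd')
  [3] 22/13 → 2 ('aa')
  [4] 13/1 → 1 ('a')
  [5] 1/10 → 2 ('ab')
  [6] 10/7 → 2 ('ab')
  [7] 7/23 → 3 ('abd')
  [8] 23/3 → 1 ('a')
  [9] 3/20 → 4 ('acaa')
  [10] 20/14 → 2 ('ac')
  [11] 14/18 → 1 ('a')
  [12] 18/28 → 0 ('')
  [13] 28/12 → 1 ('b')
  [14] 12/2 → 2 ('ba')
  [15] 2/11 → 1 ('b')
  [16] 11/8 → 1 ('b')
  [17] 8/16 → 3 ('bda')
  [18] 16/24 → 2 ('bd')
  [19] 24/4 → 0 ('')
  [20] 4/21 → 3 ('caa')
  [21] 21/0 → 2 ('ca')
  [22] 0/15 → 1 ('c')
  [23] 15/9 → 0 ('')
  [24] 9/19 → 2 ('da')
  [25] 19/17 → 2 ('da')
  [26] 17/27 → 1 ('d')
  [27] 27/26 → 1 ('d')
  [28] 26/25 → 2 ('dd')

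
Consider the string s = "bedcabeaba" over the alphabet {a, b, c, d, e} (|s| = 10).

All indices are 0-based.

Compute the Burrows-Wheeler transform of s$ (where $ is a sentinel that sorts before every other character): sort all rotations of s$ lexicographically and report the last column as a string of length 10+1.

rank  rotation     last
    0  $bedcabeaba  a
    1  a$bedcabeab  b
    2  aba$bedcabe  e
    3  abeaba$bedc  c
    4  ba$bedcabea  a
    5  beaba$bedca  a
    6  bedcabeaba$  $
    7  cabeaba$bed  d
    8  dcabeaba$be  e
    9  eaba$bedcab  b
   10  edcabeaba$b  b

abecaa$debb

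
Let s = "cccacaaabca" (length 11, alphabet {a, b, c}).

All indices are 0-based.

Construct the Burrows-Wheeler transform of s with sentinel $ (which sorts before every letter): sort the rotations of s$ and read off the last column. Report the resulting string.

rank  rotation      last
    0  $cccacaaabca  a
    1  a$cccacaaabc  c
    2  aaabca$cccac  c
    3  aabca$cccaca  a
    4  abca$cccacaa  a
    5  acaaabca$ccc  c
    6  bca$cccacaaa  a
    7  ca$cccacaaab  b
    8  caaabca$ccca  a
    9  cacaaabca$cc  c
   10  ccacaaabca$c  c
   11  cccacaaabca$  $

accaacabacc$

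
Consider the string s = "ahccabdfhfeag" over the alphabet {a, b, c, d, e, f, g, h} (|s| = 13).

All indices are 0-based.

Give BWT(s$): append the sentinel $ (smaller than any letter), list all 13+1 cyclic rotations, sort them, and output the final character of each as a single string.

gce$achbfhdaaf

rank  rotation        last
    0  $ahccabdfhfeag  g
    1  abdfhfeag$ahcc  c
    2  ag$ahccabdfhfe  e
    3  ahccabdfhfeag$  $
    4  bdfhfeag$ahcca  a
    5  cabdfhfeag$ahc  c
    6  ccabdfhfeag$ah  h
    7  dfhfeag$ahccab  b
    8  eag$ahccabdfhf  f
    9  feag$ahccabdfh  h
   10  fhfeag$ahccabd  d
   11  g$ahccabdfhfea  a
   12  hccabdfhfeag$a  a
   13  hfeag$ahccabdf  f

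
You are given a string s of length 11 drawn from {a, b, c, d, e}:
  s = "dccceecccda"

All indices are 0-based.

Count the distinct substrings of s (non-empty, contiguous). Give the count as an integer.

rank | idx | suffix
   0 |  10 | a
   1 |   6 | cccda
   2 |   1 | ccceecccda
   3 |   7 | ccda
   4 |   2 | cceecccda
   5 |   8 | cda
   6 |   3 | ceecccda
   7 |   9 | da
   8 |   0 | dccceecccda
   9 |   5 | ecccda
  10 |   4 | eecccda

SA = [10, 6, 1, 7, 2, 8, 3, 9, 0, 5, 4]
[i] adj suffixes → lcp
  [1] 10/6 → 0 ('')
  [2] 6/1 → 3 ('ccc')
  [3] 1/7 → 2 ('cc')
  [4] 7/2 → 2 ('cc')
  [5] 2/8 → 1 ('c')
  [6] 8/3 → 1 ('c')
  [7] 3/9 → 0 ('')
  [8] 9/0 → 1 ('d')
  [9] 0/5 → 0 ('')
  [10] 5/4 → 1 ('e')

n(n+1)/2 = 11·12/2 = 66
Σ LCP = 0 + 0 + 3 + 2 + 2 + 1 + 1 + 0 + 1 + 0 + 1 = 11
distinct = 66 − 11 = 55

55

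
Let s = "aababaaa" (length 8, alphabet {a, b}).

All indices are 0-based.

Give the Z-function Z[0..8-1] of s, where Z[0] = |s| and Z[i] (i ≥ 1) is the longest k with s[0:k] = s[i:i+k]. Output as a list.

Z[0]=8
i=1: fresh scan; Z[1]=1 scan→box=[1,2)
i=2: fresh scan; Z[2]=0
i=3: fresh scan; Z[3]=1 scan→box=[3,4)
i=4: fresh scan; Z[4]=0
i=5: fresh scan; Z[5]=2 scan→box=[5,7)
i=6: min(r-i=1, Z[1]=1)=1; Z[6]=2 scan→box=[6,8)
i=7: min(r-i=1, Z[1]=1)=1; Z[7]=1

[8, 1, 0, 1, 0, 2, 2, 1]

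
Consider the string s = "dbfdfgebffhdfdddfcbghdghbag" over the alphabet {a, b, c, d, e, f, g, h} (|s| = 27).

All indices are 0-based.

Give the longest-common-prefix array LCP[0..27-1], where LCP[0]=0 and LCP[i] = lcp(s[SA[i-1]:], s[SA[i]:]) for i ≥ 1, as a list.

rank→(start, suffix):
  0 → (25, 'ag')
  1 → (24, 'bag')
  2 → (1, 'bfdfgebffhdfdddfcbghdghbag')
  3 → (7, 'bffhdfdddfcbghdghbag')
  4 → (18, 'bghdghbag')
  5 → (17, 'cbghdghbag')
  6 → (0, 'dbfdfgebffhdfdddfcbghdghbag')
  7 → (13, 'dddfcbghdghbag')
  8 → (14, 'ddfcbghdghbag')
  9 → (15, 'dfcbghdghbag')
  10 → (11, 'dfdddfcbghdghbag')
  11 → (3, 'dfgebffhdfdddfcbghdghbag')
  12 → (21, 'dghbag')
  13 → (6, 'ebffhdfdddfcbghdghbag')
  14 → (16, 'fcbghdghbag')
  15 → (12, 'fdddfcbghdghbag')
  16 → (2, 'fdfgebffhdfdddfcbghdghbag')
  17 → (8, 'ffhdfdddfcbghdghbag')
  18 → (4, 'fgebffhdfdddfcbghdghbag')
  19 → (9, 'fhdfdddfcbghdghbag')
  20 → (26, 'g')
  21 → (5, 'gebffhdfdddfcbghdghbag')
  22 → (22, 'ghbag')
  23 → (19, 'ghdghbag')
  24 → (23, 'hbag')
  25 → (10, 'hdfdddfcbghdghbag')
  26 → (20, 'hdghbag')

SA = [25, 24, 1, 7, 18, 17, 0, 13, 14, 15, 11, 3, 21, 6, 16, 12, 2, 8, 4, 9, 26, 5, 22, 19, 23, 10, 20]
rank  pair      lcp
   1  s[25:],s[24:]  0  ''
   2  s[24:],s[1:]  1  'b'
   3  s[1:],s[7:]  2  'bf'
   4  s[7:],s[18:]  1  'b'
   5  s[18:],s[17:]  0  ''
   6  s[17:],s[0:]  0  ''
   7  s[0:],s[13:]  1  'd'
   8  s[13:],s[14:]  2  'dd'
   9  s[14:],s[15:]  1  'd'
  10  s[15:],s[11:]  2  'df'
  11  s[11:],s[3:]  2  'df'
  12  s[3:],s[21:]  1  'd'
  13  s[21:],s[6:]  0  ''
  14  s[6:],s[16:]  0  ''
  15  s[16:],s[12:]  1  'f'
  16  s[12:],s[2:]  2  'fd'
  17  s[2:],s[8:]  1  'f'
  18  s[8:],s[4:]  1  'f'
  19  s[4:],s[9:]  1  'f'
  20  s[9:],s[26:]  0  ''
  21  s[26:],s[5:]  1  'g'
  22  s[5:],s[22:]  1  'g'
  23  s[22:],s[19:]  2  'gh'
  24  s[19:],s[23:]  0  ''
  25  s[23:],s[10:]  1  'h'
  26  s[10:],s[20:]  2  'hd'

[0, 0, 1, 2, 1, 0, 0, 1, 2, 1, 2, 2, 1, 0, 0, 1, 2, 1, 1, 1, 0, 1, 1, 2, 0, 1, 2]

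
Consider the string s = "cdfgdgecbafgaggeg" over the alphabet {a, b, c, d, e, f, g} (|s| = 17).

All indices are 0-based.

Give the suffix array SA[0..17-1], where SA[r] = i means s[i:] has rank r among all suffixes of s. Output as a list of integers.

rank | idx | suffix
   0 |   9 | afgaggeg
   1 |  12 | aggeg
   2 |   8 | bafgaggeg
   3 |   7 | cbafgaggeg
   4 |   0 | cdfgdgecbafgaggeg
   5 |   1 | dfgdgecbafgaggeg
   6 |   4 | dgecbafgaggeg
   7 |   6 | ecbafgaggeg
   8 |  15 | eg
   9 |  10 | fgaggeg
  10 |   2 | fgdgecbafgaggeg
  11 |  16 | g
  12 |  11 | gaggeg
  13 |   3 | gdgecbafgaggeg
  14 |   5 | gecbafgaggeg
  15 |  14 | geg
  16 |  13 | ggeg

[9, 12, 8, 7, 0, 1, 4, 6, 15, 10, 2, 16, 11, 3, 5, 14, 13]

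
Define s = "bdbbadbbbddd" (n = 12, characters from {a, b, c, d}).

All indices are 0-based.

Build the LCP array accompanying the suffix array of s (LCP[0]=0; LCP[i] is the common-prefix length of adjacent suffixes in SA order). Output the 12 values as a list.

[0, 0, 1, 2, 2, 1, 2, 0, 1, 3, 1, 2]

rank | idx | suffix
   0 |   4 | adbbbddd
   1 |   3 | badbbbddd
   2 |   2 | bbadbbbddd
   3 |   6 | bbbddd
   4 |   7 | bbddd
   5 |   0 | bdbbadbbbddd
   6 |   8 | bddd
   7 |  11 | d
   8 |   1 | dbbadbbbddd
   9 |   5 | dbbbddd
  10 |  10 | dd
  11 |   9 | ddd

SA = [4, 3, 2, 6, 7, 0, 8, 11, 1, 5, 10, 9]
i: (SA[i-1],SA[i]) lcp shared
  1: (4,3) 0 ''
  2: (3,2) 1 'b'
  3: (2,6) 2 'bb'
  4: (6,7) 2 'bb'
  5: (7,0) 1 'b'
  6: (0,8) 2 'bd'
  7: (8,11) 0 ''
  8: (11,1) 1 'd'
  9: (1,5) 3 'dbb'
  10: (5,10) 1 'd'
  11: (10,9) 2 'dd'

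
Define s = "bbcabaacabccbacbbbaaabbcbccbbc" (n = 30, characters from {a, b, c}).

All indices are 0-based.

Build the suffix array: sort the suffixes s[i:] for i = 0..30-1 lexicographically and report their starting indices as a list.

sorted suffixes:
  #0 SA[0]=18  'aaabbcbccbbc'
  #1 SA[1]=19  'aabbcbccbbc'
  #2 SA[2]=5  'aacabccbacbbbaaabbcbccbbc'
  #3 SA[3]=3  'abaacabccbacbbbaaabbcbccbbc'
  #4 SA[4]=20  'abbcbccbbc'
  #5 SA[5]=8  'abccbacbbbaaabbcbccbbc'
  #6 SA[6]=6  'acabccbacbbbaaabbcbccbbc'
  #7 SA[7]=13  'acbbbaaabbcbccbbc'
  #8 SA[8]=17  'baaabbcbccbbc'
  #9 SA[9]=4  'baacabccbacbbbaaabbcbccbbc'
  #10 SA[10]=12  'bacbbbaaabbcbccbbc'
  #11 SA[11]=16  'bbaaabbcbccbbc'
  #12 SA[12]=15  'bbbaaabbcbccbbc'
  #13 SA[13]=27  'bbc'
  #14 SA[14]=0  'bbcabaacabccbacbbbaaabbcbccbbc'
  #15 SA[15]=21  'bbcbccbbc'
  #16 SA[16]=28  'bc'
  #17 SA[17]=1  'bcabaacabccbacbbbaaabbcbccbbc'
  #18 SA[18]=22  'bcbccbbc'
  #19 SA[19]=9  'bccbacbbbaaabbcbccbbc'
  #20 SA[20]=24  'bccbbc'
  #21 SA[21]=29  'c'
  #22 SA[22]=2  'cabaacabccbacbbbaaabbcbccbbc'
  #23 SA[23]=7  'cabccbacbbbaaabbcbccbbc'
  #24 SA[24]=11  'cbacbbbaaabbcbccbbc'
  #25 SA[25]=14  'cbbbaaabbcbccbbc'
  #26 SA[26]=26  'cbbc'
  #27 SA[27]=23  'cbccbbc'
  #28 SA[28]=10  'ccbacbbbaaabbcbccbbc'
  #29 SA[29]=25  'ccbbc'

[18, 19, 5, 3, 20, 8, 6, 13, 17, 4, 12, 16, 15, 27, 0, 21, 28, 1, 22, 9, 24, 29, 2, 7, 11, 14, 26, 23, 10, 25]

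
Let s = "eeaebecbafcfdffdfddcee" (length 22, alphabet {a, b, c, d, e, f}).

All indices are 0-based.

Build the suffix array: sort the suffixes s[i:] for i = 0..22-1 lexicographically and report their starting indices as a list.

rank | idx | suffix
   0 |   2 | aebecbafcfdffdfddcee
   1 |   8 | afcfdffdfddcee
   2 |   7 | bafcfdffdfddcee
   3 |   4 | becbafcfdffdfddcee
   4 |   6 | cbafcfdffdfddcee
   5 |  19 | cee
   6 |  10 | cfdffdfddcee
   7 |  18 | dcee
   8 |  17 | ddcee
   9 |  15 | dfddcee
  10 |  12 | dffdfddcee
  11 |  21 | e
  12 |   1 | eaebecbafcfdffdfddcee
  13 |   3 | ebecbafcfdffdfddcee
  14 |   5 | ecbafcfdffdfddcee
  15 |  20 | ee
  16 |   0 | eeaebecbafcfdffdfddcee
  17 |   9 | fcfdffdfddcee
  18 |  16 | fddcee
  19 |  14 | fdfddcee
  20 |  11 | fdffdfddcee
  21 |  13 | ffdfddcee

[2, 8, 7, 4, 6, 19, 10, 18, 17, 15, 12, 21, 1, 3, 5, 20, 0, 9, 16, 14, 11, 13]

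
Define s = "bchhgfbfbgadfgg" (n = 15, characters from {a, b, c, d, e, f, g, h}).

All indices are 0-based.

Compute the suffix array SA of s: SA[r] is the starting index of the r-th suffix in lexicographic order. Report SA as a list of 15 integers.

sorted suffixes:
  #0 SA[0]=10  'adfgg'
  #1 SA[1]=0  'bchhgfbfbgadfgg'
  #2 SA[2]=6  'bfbgadfgg'
  #3 SA[3]=8  'bgadfgg'
  #4 SA[4]=1  'chhgfbfbgadfgg'
  #5 SA[5]=11  'dfgg'
  #6 SA[6]=5  'fbfbgadfgg'
  #7 SA[7]=7  'fbgadfgg'
  #8 SA[8]=12  'fgg'
  #9 SA[9]=14  'g'
  #10 SA[10]=9  'gadfgg'
  #11 SA[11]=4  'gfbfbgadfgg'
  #12 SA[12]=13  'gg'
  #13 SA[13]=3  'hgfbfbgadfgg'
  #14 SA[14]=2  'hhgfbfbgadfgg'

[10, 0, 6, 8, 1, 11, 5, 7, 12, 14, 9, 4, 13, 3, 2]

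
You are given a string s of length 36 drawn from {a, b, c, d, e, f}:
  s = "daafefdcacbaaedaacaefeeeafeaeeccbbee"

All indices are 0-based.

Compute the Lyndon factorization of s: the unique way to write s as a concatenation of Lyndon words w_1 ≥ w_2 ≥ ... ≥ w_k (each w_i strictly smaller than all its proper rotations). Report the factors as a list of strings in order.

["d", "aafefdcacb", "aaed", "aacaefeeeafeaeeccbbee"]

emit factor 1: 'd' (i=0, period=1)
emit factor 2: 'aafefdcacb' (i=1, period=10)
emit factor 3: 'aaed' (i=11, period=4)
emit factor 4: 'aacaefeeeafeaeeccbbee' (i=15, period=21)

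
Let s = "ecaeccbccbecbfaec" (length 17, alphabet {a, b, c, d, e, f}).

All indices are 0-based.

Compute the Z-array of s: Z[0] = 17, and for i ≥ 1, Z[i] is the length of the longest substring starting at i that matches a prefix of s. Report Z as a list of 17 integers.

Z[0]=17
i=1: outside box; Z[1]=0
i=2: outside box; Z[2]=0
i=3: outside box; Z[3]=2 extend→box=[3,5)
i=4: min(r-i=1, Z[1]=0)=0; Z[4]=0
i=5: outside box; Z[5]=0
i=6: outside box; Z[6]=0
i=7: outside box; Z[7]=0
i=8: outside box; Z[8]=0
i=9: outside box; Z[9]=0
i=10: outside box; Z[10]=2 extend→box=[10,12)
i=11: min(r-i=1, Z[1]=0)=0; Z[11]=0
i=12: outside box; Z[12]=0
i=13: outside box; Z[13]=0
i=14: outside box; Z[14]=0
i=15: outside box; Z[15]=2 extend→box=[15,17)
i=16: min(r-i=1, Z[1]=0)=0; Z[16]=0

[17, 0, 0, 2, 0, 0, 0, 0, 0, 0, 2, 0, 0, 0, 0, 2, 0]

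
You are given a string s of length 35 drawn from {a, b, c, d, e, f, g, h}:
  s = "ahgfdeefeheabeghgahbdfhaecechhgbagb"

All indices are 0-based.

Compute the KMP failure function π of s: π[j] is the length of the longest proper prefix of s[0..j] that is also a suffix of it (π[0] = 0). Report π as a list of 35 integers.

π[0] = 0
j=1 s[j]='h': π[1]=0 (border '')
j=2 s[j]='g': π[2]=0 (border '')
j=3 s[j]='f': π[3]=0 (border '')
j=4 s[j]='d': π[4]=0 (border '')
j=5 s[j]='e': π[5]=0 (border '')
j=6 s[j]='e': π[6]=0 (border '')
j=7 s[j]='f': π[7]=0 (border '')
j=8 s[j]='e': π[8]=0 (border '')
j=9 s[j]='h': π[9]=0 (border '')
j=10 s[j]='e': π[10]=0 (border '')
j=11 s[j]='a': π[11]=1 (border 'a')
j=12 s[j]='b': k: 1→0; π[12]=0 (border '')
j=13 s[j]='e': π[13]=0 (border '')
j=14 s[j]='g': π[14]=0 (border '')
j=15 s[j]='h': π[15]=0 (border '')
j=16 s[j]='g': π[16]=0 (border '')
j=17 s[j]='a': π[17]=1 (border 'a')
j=18 s[j]='h': π[18]=2 (border 'ah')
j=19 s[j]='b': k: 2→0; π[19]=0 (border '')
j=20 s[j]='d': π[20]=0 (border '')
j=21 s[j]='f': π[21]=0 (border '')
j=22 s[j]='h': π[22]=0 (border '')
j=23 s[j]='a': π[23]=1 (border 'a')
j=24 s[j]='e': k: 1→0; π[24]=0 (border '')
j=25 s[j]='c': π[25]=0 (border '')
j=26 s[j]='e': π[26]=0 (border '')
j=27 s[j]='c': π[27]=0 (border '')
j=28 s[j]='h': π[28]=0 (border '')
j=29 s[j]='h': π[29]=0 (border '')
j=30 s[j]='g': π[30]=0 (border '')
j=31 s[j]='b': π[31]=0 (border '')
j=32 s[j]='a': π[32]=1 (border 'a')
j=33 s[j]='g': k: 1→0; π[33]=0 (border '')
j=34 s[j]='b': π[34]=0 (border '')

[0, 0, 0, 0, 0, 0, 0, 0, 0, 0, 0, 1, 0, 0, 0, 0, 0, 1, 2, 0, 0, 0, 0, 1, 0, 0, 0, 0, 0, 0, 0, 0, 1, 0, 0]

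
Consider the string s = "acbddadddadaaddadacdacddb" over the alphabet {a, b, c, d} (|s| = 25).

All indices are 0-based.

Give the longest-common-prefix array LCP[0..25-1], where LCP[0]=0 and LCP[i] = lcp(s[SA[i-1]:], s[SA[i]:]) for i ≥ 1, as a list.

[0, 1, 2, 3, 1, 3, 2, 3, 0, 1, 0, 1, 2, 0, 2, 4, 2, 4, 3, 1, 1, 5, 4, 2, 2]

rank | idx | suffix
   0 |  11 | aaddadacdacddb
   1 |   0 | acbddadddadaaddadacdacddb
   2 |  17 | acdacddb
   3 |  20 | acddb
   4 |   9 | adaaddadacdacddb
   5 |  15 | adacdacddb
   6 |  12 | addadacdacddb
   7 |   5 | adddadaaddadacdacddb
   8 |  24 | b
   9 |   2 | bddadddadaaddadacdacddb
  10 |   1 | cbddadddadaaddadacdacddb
  11 |  18 | cdacddb
  12 |  21 | cddb
  13 |  10 | daaddadacdacddb
  14 |  16 | dacdacddb
  15 |  19 | dacddb
  16 |   8 | dadaaddadacdacddb
  17 |  14 | dadacdacddb
  18 |   4 | dadddadaaddadacdacddb
  19 |  23 | db
  20 |   7 | ddadaaddadacdacddb
  21 |  13 | ddadacdacddb
  22 |   3 | ddadddadaaddadacdacddb
  23 |  22 | ddb
  24 |   6 | dddadaaddadacdacddb

SA = [11, 0, 17, 20, 9, 15, 12, 5, 24, 2, 1, 18, 21, 10, 16, 19, 8, 14, 4, 23, 7, 13, 3, 22, 6]
i: (SA[i-1],SA[i]) lcp shared
  1: (11,0) 1 'a'
  2: (0,17) 2 'ac'
  3: (17,20) 3 'acd'
  4: (20,9) 1 'a'
  5: (9,15) 3 'ada'
  6: (15,12) 2 'ad'
  7: (12,5) 3 'add'
  8: (5,24) 0 ''
  9: (24,2) 1 'b'
  10: (2,1) 0 ''
  11: (1,18) 1 'c'
  12: (18,21) 2 'cd'
  13: (21,10) 0 ''
  14: (10,16) 2 'da'
  15: (16,19) 4 'dacd'
  16: (19,8) 2 'da'
  17: (8,14) 4 'dada'
  18: (14,4) 3 'dad'
  19: (4,23) 1 'd'
  20: (23,7) 1 'd'
  21: (7,13) 5 'ddada'
  22: (13,3) 4 'ddad'
  23: (3,22) 2 'dd'
  24: (22,6) 2 'dd'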